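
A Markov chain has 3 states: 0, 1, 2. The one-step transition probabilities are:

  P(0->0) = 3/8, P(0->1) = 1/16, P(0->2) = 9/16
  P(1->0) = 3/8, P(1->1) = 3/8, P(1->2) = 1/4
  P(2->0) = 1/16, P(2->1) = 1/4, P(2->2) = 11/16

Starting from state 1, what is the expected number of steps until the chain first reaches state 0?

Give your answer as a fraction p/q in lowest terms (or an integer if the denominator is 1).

Let h_i = expected steps to first reach 0 from state i.
Boundary: h_0 = 0.
First-step equations for the other states:
  h_1 = 1 + 3/8*h_0 + 3/8*h_1 + 1/4*h_2
  h_2 = 1 + 1/16*h_0 + 1/4*h_1 + 11/16*h_2

Substituting h_0 = 0 and rearranging gives the linear system (I - Q) h = 1:
  [5/8, -1/4] . (h_1, h_2) = 1
  [-1/4, 5/16] . (h_1, h_2) = 1

Solving yields:
  h_1 = 72/17
  h_2 = 112/17

Starting state is 1, so the expected hitting time is h_1 = 72/17.

Answer: 72/17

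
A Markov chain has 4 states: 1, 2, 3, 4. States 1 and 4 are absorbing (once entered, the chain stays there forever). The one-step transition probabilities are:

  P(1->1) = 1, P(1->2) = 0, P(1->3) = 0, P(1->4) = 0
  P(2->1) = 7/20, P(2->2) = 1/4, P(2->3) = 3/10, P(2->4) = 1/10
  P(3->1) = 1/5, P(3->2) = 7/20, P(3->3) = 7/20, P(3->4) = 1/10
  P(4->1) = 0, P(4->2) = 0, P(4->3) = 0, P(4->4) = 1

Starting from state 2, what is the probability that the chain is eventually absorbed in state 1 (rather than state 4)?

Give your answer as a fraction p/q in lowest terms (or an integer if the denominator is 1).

Answer: 115/153

Derivation:
Let a_i = P(absorbed in 1 | start in state i).
Boundary conditions: a_1 = 1, a_4 = 0.
For each transient state i, a_i = sum_j P(i->j) * a_j:
  a_2 = 7/20*a_1 + 1/4*a_2 + 3/10*a_3 + 1/10*a_4
  a_3 = 1/5*a_1 + 7/20*a_2 + 7/20*a_3 + 1/10*a_4

Substituting a_1 = 1 and a_4 = 0, rearrange to (I - Q) a = r where r[i] = P(i -> 1):
  [3/4, -3/10] . (a_2, a_3) = 7/20
  [-7/20, 13/20] . (a_2, a_3) = 1/5

Solving yields:
  a_2 = 115/153
  a_3 = 109/153

Starting state is 2, so the absorption probability is a_2 = 115/153.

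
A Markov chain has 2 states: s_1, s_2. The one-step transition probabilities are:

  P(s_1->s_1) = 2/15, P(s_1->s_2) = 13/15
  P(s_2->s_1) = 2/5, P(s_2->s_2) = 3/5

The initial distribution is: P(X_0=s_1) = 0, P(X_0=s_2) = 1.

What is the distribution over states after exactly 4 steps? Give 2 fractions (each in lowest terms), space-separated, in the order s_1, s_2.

Propagating the distribution step by step (d_{t+1} = d_t * P):
d_0 = (s_1=0, s_2=1)
  d_1[s_1] = 0*2/15 + 1*2/5 = 2/5
  d_1[s_2] = 0*13/15 + 1*3/5 = 3/5
d_1 = (s_1=2/5, s_2=3/5)
  d_2[s_1] = 2/5*2/15 + 3/5*2/5 = 22/75
  d_2[s_2] = 2/5*13/15 + 3/5*3/5 = 53/75
d_2 = (s_1=22/75, s_2=53/75)
  d_3[s_1] = 22/75*2/15 + 53/75*2/5 = 362/1125
  d_3[s_2] = 22/75*13/15 + 53/75*3/5 = 763/1125
d_3 = (s_1=362/1125, s_2=763/1125)
  d_4[s_1] = 362/1125*2/15 + 763/1125*2/5 = 5302/16875
  d_4[s_2] = 362/1125*13/15 + 763/1125*3/5 = 11573/16875
d_4 = (s_1=5302/16875, s_2=11573/16875)

Answer: 5302/16875 11573/16875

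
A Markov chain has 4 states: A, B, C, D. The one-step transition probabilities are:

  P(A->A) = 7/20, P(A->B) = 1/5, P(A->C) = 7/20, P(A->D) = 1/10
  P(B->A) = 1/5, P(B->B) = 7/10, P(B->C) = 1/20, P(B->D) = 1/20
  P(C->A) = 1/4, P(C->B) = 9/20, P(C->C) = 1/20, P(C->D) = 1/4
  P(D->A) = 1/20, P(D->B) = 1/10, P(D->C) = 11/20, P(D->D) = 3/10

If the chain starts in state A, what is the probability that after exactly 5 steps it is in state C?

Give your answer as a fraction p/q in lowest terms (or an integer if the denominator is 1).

Answer: 18613/100000

Derivation:
Computing P^5 by repeated multiplication:
P^1 =
  A: [7/20, 1/5, 7/20, 1/10]
  B: [1/5, 7/10, 1/20, 1/20]
  C: [1/4, 9/20, 1/20, 1/4]
  D: [1/20, 1/10, 11/20, 3/10]
P^2 =
  A: [51/200, 151/400, 41/200, 13/80]
  B: [9/40, 223/400, 27/200, 33/400]
  C: [81/400, 33/80, 1/4, 27/200]
  D: [19/100, 143/400, 43/200, 19/80]
P^3 =
  A: [1793/8000, 339/800, 831/4000, 231/1600]
  B: [73/320, 2017/4000, 127/800, 871/8000]
  C: [1781/8000, 1821/4000, 713/4000, 1151/8000]
  D: [1629/8000, 327/800, 903/4000, 259/1600]
P^4 =
  A: [4447/20000, 719/1600, 7577/40000, 2777/20000]
  B: [9033/40000, 19237/40000, 1383/8000, 963/8000]
  C: [8829/40000, 2289/5000, 7549/40000, 531/4000]
  D: [4351/20000, 3557/8000, 7681/40000, 729/5000]
P^5 =
  A: [177597/800000, 366527/800000, 18613/100000, 26743/200000]
  B: [179569/800000, 75463/160000, 35587/200000, 3149/25000]
  C: [89053/400000, 74049/160000, 73037/400000, 4223/32000]
  D: [176291/800000, 364591/800000, 37633/200000, 54293/400000]

(P^5)[A -> C] = 18613/100000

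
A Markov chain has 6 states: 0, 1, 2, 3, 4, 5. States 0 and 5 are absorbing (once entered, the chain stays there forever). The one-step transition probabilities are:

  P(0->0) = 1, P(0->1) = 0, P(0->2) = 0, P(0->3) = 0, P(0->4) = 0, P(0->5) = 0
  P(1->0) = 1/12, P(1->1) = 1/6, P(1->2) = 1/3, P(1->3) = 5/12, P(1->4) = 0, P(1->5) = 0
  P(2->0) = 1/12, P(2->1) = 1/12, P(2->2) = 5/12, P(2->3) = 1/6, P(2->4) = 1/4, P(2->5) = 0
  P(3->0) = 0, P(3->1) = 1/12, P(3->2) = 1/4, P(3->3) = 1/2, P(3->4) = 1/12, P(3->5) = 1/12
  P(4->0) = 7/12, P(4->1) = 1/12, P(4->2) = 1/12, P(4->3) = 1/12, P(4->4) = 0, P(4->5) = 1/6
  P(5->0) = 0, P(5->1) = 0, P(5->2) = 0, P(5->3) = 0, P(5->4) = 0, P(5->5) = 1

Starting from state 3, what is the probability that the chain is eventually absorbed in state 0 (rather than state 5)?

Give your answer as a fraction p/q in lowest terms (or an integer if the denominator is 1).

Let a_i = P(absorbed in 0 | start in state i).
Boundary conditions: a_0 = 1, a_5 = 0.
For each transient state i, a_i = sum_j P(i->j) * a_j:
  a_1 = 1/12*a_0 + 1/6*a_1 + 1/3*a_2 + 5/12*a_3 + 0*a_4 + 0*a_5
  a_2 = 1/12*a_0 + 1/12*a_1 + 5/12*a_2 + 1/6*a_3 + 1/4*a_4 + 0*a_5
  a_3 = 0*a_0 + 1/12*a_1 + 1/4*a_2 + 1/2*a_3 + 1/12*a_4 + 1/12*a_5
  a_4 = 7/12*a_0 + 1/12*a_1 + 1/12*a_2 + 1/12*a_3 + 0*a_4 + 1/6*a_5

Substituting a_0 = 1 and a_5 = 0, rearrange to (I - Q) a = r where r[i] = P(i -> 0):
  [5/6, -1/3, -5/12, 0] . (a_1, a_2, a_3, a_4) = 1/12
  [-1/12, 7/12, -1/6, -1/4] . (a_1, a_2, a_3, a_4) = 1/12
  [-1/12, -1/4, 1/2, -1/12] . (a_1, a_2, a_3, a_4) = 0
  [-1/12, -1/12, -1/12, 1] . (a_1, a_2, a_3, a_4) = 7/12

Solving yields:
  a_1 = 1985/2818
  a_2 = 2093/2818
  a_3 = 866/1409
  a_4 = 1064/1409

Starting state is 3, so the absorption probability is a_3 = 866/1409.

Answer: 866/1409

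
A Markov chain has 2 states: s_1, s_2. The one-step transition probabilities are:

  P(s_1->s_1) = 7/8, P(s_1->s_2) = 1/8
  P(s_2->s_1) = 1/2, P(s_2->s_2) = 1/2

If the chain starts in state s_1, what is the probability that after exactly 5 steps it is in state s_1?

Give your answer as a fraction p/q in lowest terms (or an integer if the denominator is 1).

Answer: 26263/32768

Derivation:
Computing P^5 by repeated multiplication:
P^1 =
  s_1: [7/8, 1/8]
  s_2: [1/2, 1/2]
P^2 =
  s_1: [53/64, 11/64]
  s_2: [11/16, 5/16]
P^3 =
  s_1: [415/512, 97/512]
  s_2: [97/128, 31/128]
P^4 =
  s_1: [3293/4096, 803/4096]
  s_2: [803/1024, 221/1024]
P^5 =
  s_1: [26263/32768, 6505/32768]
  s_2: [6505/8192, 1687/8192]

(P^5)[s_1 -> s_1] = 26263/32768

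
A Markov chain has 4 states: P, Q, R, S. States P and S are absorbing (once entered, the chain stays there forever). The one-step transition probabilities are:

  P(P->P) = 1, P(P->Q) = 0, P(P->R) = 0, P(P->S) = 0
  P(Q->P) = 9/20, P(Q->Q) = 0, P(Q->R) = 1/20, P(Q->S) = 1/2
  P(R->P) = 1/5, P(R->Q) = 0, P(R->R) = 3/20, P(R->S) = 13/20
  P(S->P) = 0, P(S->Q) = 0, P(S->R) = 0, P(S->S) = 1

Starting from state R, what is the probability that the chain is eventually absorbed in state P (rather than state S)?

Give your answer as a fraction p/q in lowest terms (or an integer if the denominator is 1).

Answer: 4/17

Derivation:
Let a_i = P(absorbed in P | start in state i).
Boundary conditions: a_P = 1, a_S = 0.
For each transient state i, a_i = sum_j P(i->j) * a_j:
  a_Q = 9/20*a_P + 0*a_Q + 1/20*a_R + 1/2*a_S
  a_R = 1/5*a_P + 0*a_Q + 3/20*a_R + 13/20*a_S

Substituting a_P = 1 and a_S = 0, rearrange to (I - Q) a = r where r[i] = P(i -> P):
  [1, -1/20] . (a_Q, a_R) = 9/20
  [0, 17/20] . (a_Q, a_R) = 1/5

Solving yields:
  a_Q = 157/340
  a_R = 4/17

Starting state is R, so the absorption probability is a_R = 4/17.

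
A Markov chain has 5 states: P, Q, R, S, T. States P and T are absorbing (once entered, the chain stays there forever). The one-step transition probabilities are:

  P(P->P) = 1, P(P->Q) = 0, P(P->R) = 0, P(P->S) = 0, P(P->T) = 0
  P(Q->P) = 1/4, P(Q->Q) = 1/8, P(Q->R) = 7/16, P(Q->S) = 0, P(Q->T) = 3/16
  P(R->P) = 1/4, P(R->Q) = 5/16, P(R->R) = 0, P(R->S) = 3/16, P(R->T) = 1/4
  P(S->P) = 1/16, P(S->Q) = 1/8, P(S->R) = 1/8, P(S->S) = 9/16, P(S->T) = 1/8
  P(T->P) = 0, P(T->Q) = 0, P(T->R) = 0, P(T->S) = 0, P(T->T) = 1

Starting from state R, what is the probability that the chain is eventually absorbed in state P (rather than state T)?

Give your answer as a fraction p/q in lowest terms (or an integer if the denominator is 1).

Let a_i = P(absorbed in P | start in state i).
Boundary conditions: a_P = 1, a_T = 0.
For each transient state i, a_i = sum_j P(i->j) * a_j:
  a_Q = 1/4*a_P + 1/8*a_Q + 7/16*a_R + 0*a_S + 3/16*a_T
  a_R = 1/4*a_P + 5/16*a_Q + 0*a_R + 3/16*a_S + 1/4*a_T
  a_S = 1/16*a_P + 1/8*a_Q + 1/8*a_R + 9/16*a_S + 1/8*a_T

Substituting a_P = 1 and a_T = 0, rearrange to (I - Q) a = r where r[i] = P(i -> P):
  [7/8, -7/16, 0] . (a_Q, a_R, a_S) = 1/4
  [-5/16, 1, -3/16] . (a_Q, a_R, a_S) = 1/4
  [-1/8, -1/8, 7/16] . (a_Q, a_R, a_S) = 1/16

Solving yields:
  a_Q = 641/1197
  a_R = 598/1197
  a_S = 25/57

Starting state is R, so the absorption probability is a_R = 598/1197.

Answer: 598/1197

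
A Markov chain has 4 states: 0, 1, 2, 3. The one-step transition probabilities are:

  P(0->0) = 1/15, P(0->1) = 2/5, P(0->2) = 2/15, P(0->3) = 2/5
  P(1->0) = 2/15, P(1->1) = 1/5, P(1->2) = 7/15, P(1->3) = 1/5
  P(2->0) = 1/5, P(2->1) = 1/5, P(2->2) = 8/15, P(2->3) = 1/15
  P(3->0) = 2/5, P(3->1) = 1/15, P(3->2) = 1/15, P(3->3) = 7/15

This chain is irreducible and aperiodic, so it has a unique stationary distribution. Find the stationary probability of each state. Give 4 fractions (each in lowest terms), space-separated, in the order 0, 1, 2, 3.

Answer: 455/2137 440/2137 654/2137 588/2137

Derivation:
The stationary distribution satisfies pi = pi * P, i.e.:
  pi_0 = 1/15*pi_0 + 2/15*pi_1 + 1/5*pi_2 + 2/5*pi_3
  pi_1 = 2/5*pi_0 + 1/5*pi_1 + 1/5*pi_2 + 1/15*pi_3
  pi_2 = 2/15*pi_0 + 7/15*pi_1 + 8/15*pi_2 + 1/15*pi_3
  pi_3 = 2/5*pi_0 + 1/5*pi_1 + 1/15*pi_2 + 7/15*pi_3
with normalization: pi_0 + pi_1 + pi_2 + pi_3 = 1.

Using the first 3 balance equations plus normalization, the linear system A*pi = b is:
  [-14/15, 2/15, 1/5, 2/5] . pi = 0
  [2/5, -4/5, 1/5, 1/15] . pi = 0
  [2/15, 7/15, -7/15, 1/15] . pi = 0
  [1, 1, 1, 1] . pi = 1

Solving yields:
  pi_0 = 455/2137
  pi_1 = 440/2137
  pi_2 = 654/2137
  pi_3 = 588/2137

Verification (pi * P):
  455/2137*1/15 + 440/2137*2/15 + 654/2137*1/5 + 588/2137*2/5 = 455/2137 = pi_0  (ok)
  455/2137*2/5 + 440/2137*1/5 + 654/2137*1/5 + 588/2137*1/15 = 440/2137 = pi_1  (ok)
  455/2137*2/15 + 440/2137*7/15 + 654/2137*8/15 + 588/2137*1/15 = 654/2137 = pi_2  (ok)
  455/2137*2/5 + 440/2137*1/5 + 654/2137*1/15 + 588/2137*7/15 = 588/2137 = pi_3  (ok)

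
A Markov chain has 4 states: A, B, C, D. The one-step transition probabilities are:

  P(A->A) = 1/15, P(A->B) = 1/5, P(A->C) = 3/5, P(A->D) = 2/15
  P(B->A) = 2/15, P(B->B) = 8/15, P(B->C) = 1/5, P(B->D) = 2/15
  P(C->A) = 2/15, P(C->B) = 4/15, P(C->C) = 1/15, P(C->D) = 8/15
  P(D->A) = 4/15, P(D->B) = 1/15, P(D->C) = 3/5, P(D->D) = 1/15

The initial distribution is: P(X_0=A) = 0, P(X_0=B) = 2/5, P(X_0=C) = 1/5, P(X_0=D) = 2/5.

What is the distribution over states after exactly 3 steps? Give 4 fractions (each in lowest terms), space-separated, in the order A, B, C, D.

Propagating the distribution step by step (d_{t+1} = d_t * P):
d_0 = (A=0, B=2/5, C=1/5, D=2/5)
  d_1[A] = 0*1/15 + 2/5*2/15 + 1/5*2/15 + 2/5*4/15 = 14/75
  d_1[B] = 0*1/5 + 2/5*8/15 + 1/5*4/15 + 2/5*1/15 = 22/75
  d_1[C] = 0*3/5 + 2/5*1/5 + 1/5*1/15 + 2/5*3/5 = 1/3
  d_1[D] = 0*2/15 + 2/5*2/15 + 1/5*8/15 + 2/5*1/15 = 14/75
d_1 = (A=14/75, B=22/75, C=1/3, D=14/75)
  d_2[A] = 14/75*1/15 + 22/75*2/15 + 1/3*2/15 + 14/75*4/15 = 164/1125
  d_2[B] = 14/75*1/5 + 22/75*8/15 + 1/3*4/15 + 14/75*1/15 = 332/1125
  d_2[C] = 14/75*3/5 + 22/75*1/5 + 1/3*1/15 + 14/75*3/5 = 343/1125
  d_2[D] = 14/75*2/15 + 22/75*2/15 + 1/3*8/15 + 14/75*1/15 = 286/1125
d_2 = (A=164/1125, B=332/1125, C=343/1125, D=286/1125)
  d_3[A] = 164/1125*1/15 + 332/1125*2/15 + 343/1125*2/15 + 286/1125*4/15 = 886/5625
  d_3[B] = 164/1125*1/5 + 332/1125*8/15 + 343/1125*4/15 + 286/1125*1/15 = 178/625
  d_3[C] = 164/1125*3/5 + 332/1125*1/5 + 343/1125*1/15 + 286/1125*3/5 = 5389/16875
  d_3[D] = 164/1125*2/15 + 332/1125*2/15 + 343/1125*8/15 + 286/1125*1/15 = 4022/16875
d_3 = (A=886/5625, B=178/625, C=5389/16875, D=4022/16875)

Answer: 886/5625 178/625 5389/16875 4022/16875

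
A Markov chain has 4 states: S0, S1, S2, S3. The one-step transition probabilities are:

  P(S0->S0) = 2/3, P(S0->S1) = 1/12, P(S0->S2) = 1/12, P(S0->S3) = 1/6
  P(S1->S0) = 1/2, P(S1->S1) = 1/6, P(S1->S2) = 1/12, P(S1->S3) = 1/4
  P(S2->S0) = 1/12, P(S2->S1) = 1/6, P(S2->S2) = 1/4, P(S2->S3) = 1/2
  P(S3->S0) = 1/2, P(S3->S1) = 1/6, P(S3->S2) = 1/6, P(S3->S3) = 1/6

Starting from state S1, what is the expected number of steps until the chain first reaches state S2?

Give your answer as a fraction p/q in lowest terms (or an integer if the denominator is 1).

Answer: 780/77

Derivation:
Let h_i = expected steps to first reach S2 from state i.
Boundary: h_S2 = 0.
First-step equations for the other states:
  h_S0 = 1 + 2/3*h_S0 + 1/12*h_S1 + 1/12*h_S2 + 1/6*h_S3
  h_S1 = 1 + 1/2*h_S0 + 1/6*h_S1 + 1/12*h_S2 + 1/4*h_S3
  h_S3 = 1 + 1/2*h_S0 + 1/6*h_S1 + 1/6*h_S2 + 1/6*h_S3

Substituting h_S2 = 0 and rearranging gives the linear system (I - Q) h = 1:
  [1/3, -1/12, -1/6] . (h_S0, h_S1, h_S3) = 1
  [-1/2, 5/6, -1/4] . (h_S0, h_S1, h_S3) = 1
  [-1/2, -1/6, 5/6] . (h_S0, h_S1, h_S3) = 1

Solving yields:
  h_S0 = 786/77
  h_S1 = 780/77
  h_S3 = 720/77

Starting state is S1, so the expected hitting time is h_S1 = 780/77.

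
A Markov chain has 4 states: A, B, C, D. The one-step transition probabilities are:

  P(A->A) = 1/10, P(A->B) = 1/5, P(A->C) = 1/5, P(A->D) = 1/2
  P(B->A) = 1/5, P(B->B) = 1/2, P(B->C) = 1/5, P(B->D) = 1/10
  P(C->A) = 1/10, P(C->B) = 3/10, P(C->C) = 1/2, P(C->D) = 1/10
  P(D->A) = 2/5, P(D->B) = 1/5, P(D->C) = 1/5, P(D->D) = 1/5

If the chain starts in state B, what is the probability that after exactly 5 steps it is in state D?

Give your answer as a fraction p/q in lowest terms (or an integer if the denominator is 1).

Answer: 19607/100000

Derivation:
Computing P^5 by repeated multiplication:
P^1 =
  A: [1/10, 1/5, 1/5, 1/2]
  B: [1/5, 1/2, 1/5, 1/10]
  C: [1/10, 3/10, 1/2, 1/10]
  D: [2/5, 1/5, 1/5, 1/5]
P^2 =
  A: [27/100, 7/25, 13/50, 19/100]
  B: [9/50, 37/100, 13/50, 19/100]
  C: [4/25, 17/50, 7/20, 3/20]
  D: [9/50, 7/25, 13/50, 7/25]
P^3 =
  A: [37/200, 31/100, 139/500, 227/1000]
  B: [97/500, 337/1000, 139/500, 191/1000]
  C: [179/1000, 337/1000, 61/200, 179/1000]
  D: [53/250, 31/100, 139/500, 1/5]
P^4 =
  A: [1991/10000, 401/1250, 1417/5000, 1967/10000]
  B: [191/1000, 3289/10000, 1417/5000, 1967/10000]
  C: [937/5000, 829/2500, 583/2000, 379/2000]
  D: [191/1000, 401/1250, 1417/5000, 128/625]
P^5 =
  A: [19109/100000, 16229/50000, 14251/50000, 19931/100000]
  B: [1919/10000, 32701/100000, 14251/50000, 19607/100000]
  C: [19001/100000, 32863/100000, 5749/20000, 19391/100000]
  D: [2419/12500, 16229/50000, 14251/50000, 2461/12500]

(P^5)[B -> D] = 19607/100000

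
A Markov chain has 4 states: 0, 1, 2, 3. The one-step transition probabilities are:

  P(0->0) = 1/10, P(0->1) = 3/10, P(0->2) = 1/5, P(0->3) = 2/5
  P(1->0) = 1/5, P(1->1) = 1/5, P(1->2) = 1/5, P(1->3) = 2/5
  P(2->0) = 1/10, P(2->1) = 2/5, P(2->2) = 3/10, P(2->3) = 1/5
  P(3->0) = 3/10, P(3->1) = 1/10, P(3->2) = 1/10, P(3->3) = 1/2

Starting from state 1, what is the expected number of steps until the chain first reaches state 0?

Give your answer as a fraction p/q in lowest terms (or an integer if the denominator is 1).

Answer: 395/88

Derivation:
Let h_i = expected steps to first reach 0 from state i.
Boundary: h_0 = 0.
First-step equations for the other states:
  h_1 = 1 + 1/5*h_0 + 1/5*h_1 + 1/5*h_2 + 2/5*h_3
  h_2 = 1 + 1/10*h_0 + 2/5*h_1 + 3/10*h_2 + 1/5*h_3
  h_3 = 1 + 3/10*h_0 + 1/10*h_1 + 1/10*h_2 + 1/2*h_3

Substituting h_0 = 0 and rearranging gives the linear system (I - Q) h = 1:
  [4/5, -1/5, -2/5] . (h_1, h_2, h_3) = 1
  [-2/5, 7/10, -1/5] . (h_1, h_2, h_3) = 1
  [-1/10, -1/10, 1/2] . (h_1, h_2, h_3) = 1

Solving yields:
  h_1 = 395/88
  h_2 = 225/44
  h_3 = 345/88

Starting state is 1, so the expected hitting time is h_1 = 395/88.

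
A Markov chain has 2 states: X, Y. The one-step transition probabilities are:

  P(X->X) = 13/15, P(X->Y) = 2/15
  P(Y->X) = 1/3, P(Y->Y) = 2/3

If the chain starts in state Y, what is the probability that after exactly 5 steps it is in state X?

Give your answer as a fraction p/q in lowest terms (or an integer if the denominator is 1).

Computing P^5 by repeated multiplication:
P^1 =
  X: [13/15, 2/15]
  Y: [1/3, 2/3]
P^2 =
  X: [179/225, 46/225]
  Y: [23/45, 22/45]
P^3 =
  X: [2557/3375, 818/3375]
  Y: [409/675, 266/675]
P^4 =
  X: [37331/50625, 13294/50625]
  Y: [6647/10125, 3478/10125]
P^5 =
  X: [551773/759375, 207602/759375]
  Y: [103801/151875, 48074/151875]

(P^5)[Y -> X] = 103801/151875

Answer: 103801/151875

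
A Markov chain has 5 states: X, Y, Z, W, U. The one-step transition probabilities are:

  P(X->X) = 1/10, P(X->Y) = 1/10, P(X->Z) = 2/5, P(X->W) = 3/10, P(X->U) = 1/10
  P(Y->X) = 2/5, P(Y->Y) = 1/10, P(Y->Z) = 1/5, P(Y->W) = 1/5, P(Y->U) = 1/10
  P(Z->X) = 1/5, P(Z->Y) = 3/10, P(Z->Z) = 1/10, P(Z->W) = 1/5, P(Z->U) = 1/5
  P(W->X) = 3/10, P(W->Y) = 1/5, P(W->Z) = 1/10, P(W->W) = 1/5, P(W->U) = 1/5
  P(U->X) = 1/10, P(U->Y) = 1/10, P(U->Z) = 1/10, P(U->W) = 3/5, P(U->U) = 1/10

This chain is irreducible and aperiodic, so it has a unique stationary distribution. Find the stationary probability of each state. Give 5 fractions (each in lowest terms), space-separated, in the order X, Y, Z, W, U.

The stationary distribution satisfies pi = pi * P, i.e.:
  pi_X = 1/10*pi_X + 2/5*pi_Y + 1/5*pi_Z + 3/10*pi_W + 1/10*pi_U
  pi_Y = 1/10*pi_X + 1/10*pi_Y + 3/10*pi_Z + 1/5*pi_W + 1/10*pi_U
  pi_Z = 2/5*pi_X + 1/5*pi_Y + 1/10*pi_Z + 1/10*pi_W + 1/10*pi_U
  pi_W = 3/10*pi_X + 1/5*pi_Y + 1/5*pi_Z + 1/5*pi_W + 3/5*pi_U
  pi_U = 1/10*pi_X + 1/10*pi_Y + 1/5*pi_Z + 1/5*pi_W + 1/10*pi_U
with normalization: pi_X + pi_Y + pi_Z + pi_W + pi_U = 1.

Using the first 4 balance equations plus normalization, the linear system A*pi = b is:
  [-9/10, 2/5, 1/5, 3/10, 1/10] . pi = 0
  [1/10, -9/10, 3/10, 1/5, 1/10] . pi = 0
  [2/5, 1/5, -9/10, 1/10, 1/10] . pi = 0
  [3/10, 1/5, 1/5, -4/5, 3/5] . pi = 0
  [1, 1, 1, 1, 1] . pi = 1

Solving yields:
  pi_X = 3244/14481
  pi_Y = 2387/14481
  pi_Z = 2660/14481
  pi_W = 4069/14481
  pi_U = 707/4827

Verification (pi * P):
  3244/14481*1/10 + 2387/14481*2/5 + 2660/14481*1/5 + 4069/14481*3/10 + 707/4827*1/10 = 3244/14481 = pi_X  (ok)
  3244/14481*1/10 + 2387/14481*1/10 + 2660/14481*3/10 + 4069/14481*1/5 + 707/4827*1/10 = 2387/14481 = pi_Y  (ok)
  3244/14481*2/5 + 2387/14481*1/5 + 2660/14481*1/10 + 4069/14481*1/10 + 707/4827*1/10 = 2660/14481 = pi_Z  (ok)
  3244/14481*3/10 + 2387/14481*1/5 + 2660/14481*1/5 + 4069/14481*1/5 + 707/4827*3/5 = 4069/14481 = pi_W  (ok)
  3244/14481*1/10 + 2387/14481*1/10 + 2660/14481*1/5 + 4069/14481*1/5 + 707/4827*1/10 = 707/4827 = pi_U  (ok)

Answer: 3244/14481 2387/14481 2660/14481 4069/14481 707/4827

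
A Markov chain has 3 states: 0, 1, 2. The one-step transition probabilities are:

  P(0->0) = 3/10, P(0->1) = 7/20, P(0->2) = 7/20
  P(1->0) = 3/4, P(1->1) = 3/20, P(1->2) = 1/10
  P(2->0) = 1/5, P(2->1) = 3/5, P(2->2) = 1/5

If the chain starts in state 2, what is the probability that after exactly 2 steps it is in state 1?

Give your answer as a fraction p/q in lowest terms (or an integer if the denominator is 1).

Computing P^2 by repeated multiplication:
P^1 =
  0: [3/10, 7/20, 7/20]
  1: [3/4, 3/20, 1/10]
  2: [1/5, 3/5, 1/5]
P^2 =
  0: [169/400, 147/400, 21/100]
  1: [143/400, 69/200, 119/400]
  2: [11/20, 7/25, 17/100]

(P^2)[2 -> 1] = 7/25

Answer: 7/25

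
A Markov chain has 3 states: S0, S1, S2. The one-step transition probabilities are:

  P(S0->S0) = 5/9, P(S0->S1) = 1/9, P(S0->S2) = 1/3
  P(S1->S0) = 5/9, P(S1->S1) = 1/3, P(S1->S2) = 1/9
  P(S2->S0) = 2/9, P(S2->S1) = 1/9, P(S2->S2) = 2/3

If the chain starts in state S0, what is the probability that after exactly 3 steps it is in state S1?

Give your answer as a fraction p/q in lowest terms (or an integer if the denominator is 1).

Computing P^3 by repeated multiplication:
P^1 =
  S0: [5/9, 1/9, 1/3]
  S1: [5/9, 1/3, 1/9]
  S2: [2/9, 1/9, 2/3]
P^2 =
  S0: [4/9, 11/81, 34/81]
  S1: [14/27, 5/27, 8/27]
  S2: [1/3, 11/81, 43/81]
P^3 =
  S0: [101/243, 103/729, 323/729]
  S1: [37/81, 37/243, 95/243]
  S2: [92/243, 103/729, 350/729]

(P^3)[S0 -> S1] = 103/729

Answer: 103/729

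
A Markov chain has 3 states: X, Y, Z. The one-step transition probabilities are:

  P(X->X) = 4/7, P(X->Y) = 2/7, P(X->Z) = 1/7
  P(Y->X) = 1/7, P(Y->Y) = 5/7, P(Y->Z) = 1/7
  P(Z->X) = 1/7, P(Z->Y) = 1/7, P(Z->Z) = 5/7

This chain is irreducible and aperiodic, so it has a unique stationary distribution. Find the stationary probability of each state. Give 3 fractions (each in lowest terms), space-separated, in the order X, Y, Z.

The stationary distribution satisfies pi = pi * P, i.e.:
  pi_X = 4/7*pi_X + 1/7*pi_Y + 1/7*pi_Z
  pi_Y = 2/7*pi_X + 5/7*pi_Y + 1/7*pi_Z
  pi_Z = 1/7*pi_X + 1/7*pi_Y + 5/7*pi_Z
with normalization: pi_X + pi_Y + pi_Z = 1.

Using the first 2 balance equations plus normalization, the linear system A*pi = b is:
  [-3/7, 1/7, 1/7] . pi = 0
  [2/7, -2/7, 1/7] . pi = 0
  [1, 1, 1] . pi = 1

Solving yields:
  pi_X = 1/4
  pi_Y = 5/12
  pi_Z = 1/3

Verification (pi * P):
  1/4*4/7 + 5/12*1/7 + 1/3*1/7 = 1/4 = pi_X  (ok)
  1/4*2/7 + 5/12*5/7 + 1/3*1/7 = 5/12 = pi_Y  (ok)
  1/4*1/7 + 5/12*1/7 + 1/3*5/7 = 1/3 = pi_Z  (ok)

Answer: 1/4 5/12 1/3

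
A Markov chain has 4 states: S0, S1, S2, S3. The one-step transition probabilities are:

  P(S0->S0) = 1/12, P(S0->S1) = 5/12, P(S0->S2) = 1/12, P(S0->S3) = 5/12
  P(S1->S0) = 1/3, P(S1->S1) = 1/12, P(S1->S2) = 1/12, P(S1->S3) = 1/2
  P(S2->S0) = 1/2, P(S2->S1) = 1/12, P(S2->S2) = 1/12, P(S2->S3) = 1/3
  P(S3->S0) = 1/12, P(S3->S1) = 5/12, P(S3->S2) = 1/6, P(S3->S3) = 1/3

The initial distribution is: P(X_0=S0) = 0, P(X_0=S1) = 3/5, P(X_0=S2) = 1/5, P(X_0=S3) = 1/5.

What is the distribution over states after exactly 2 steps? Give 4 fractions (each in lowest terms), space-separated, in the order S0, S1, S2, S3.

Answer: 13/80 1/3 43/360 277/720

Derivation:
Propagating the distribution step by step (d_{t+1} = d_t * P):
d_0 = (S0=0, S1=3/5, S2=1/5, S3=1/5)
  d_1[S0] = 0*1/12 + 3/5*1/3 + 1/5*1/2 + 1/5*1/12 = 19/60
  d_1[S1] = 0*5/12 + 3/5*1/12 + 1/5*1/12 + 1/5*5/12 = 3/20
  d_1[S2] = 0*1/12 + 3/5*1/12 + 1/5*1/12 + 1/5*1/6 = 1/10
  d_1[S3] = 0*5/12 + 3/5*1/2 + 1/5*1/3 + 1/5*1/3 = 13/30
d_1 = (S0=19/60, S1=3/20, S2=1/10, S3=13/30)
  d_2[S0] = 19/60*1/12 + 3/20*1/3 + 1/10*1/2 + 13/30*1/12 = 13/80
  d_2[S1] = 19/60*5/12 + 3/20*1/12 + 1/10*1/12 + 13/30*5/12 = 1/3
  d_2[S2] = 19/60*1/12 + 3/20*1/12 + 1/10*1/12 + 13/30*1/6 = 43/360
  d_2[S3] = 19/60*5/12 + 3/20*1/2 + 1/10*1/3 + 13/30*1/3 = 277/720
d_2 = (S0=13/80, S1=1/3, S2=43/360, S3=277/720)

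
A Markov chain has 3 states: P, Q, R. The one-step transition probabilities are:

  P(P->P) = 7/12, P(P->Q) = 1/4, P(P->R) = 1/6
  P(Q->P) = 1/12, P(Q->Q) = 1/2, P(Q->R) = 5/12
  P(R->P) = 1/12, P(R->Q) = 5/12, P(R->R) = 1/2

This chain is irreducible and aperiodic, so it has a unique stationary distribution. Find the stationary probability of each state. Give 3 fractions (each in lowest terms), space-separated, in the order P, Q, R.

Answer: 1/6 14/33 9/22

Derivation:
The stationary distribution satisfies pi = pi * P, i.e.:
  pi_P = 7/12*pi_P + 1/12*pi_Q + 1/12*pi_R
  pi_Q = 1/4*pi_P + 1/2*pi_Q + 5/12*pi_R
  pi_R = 1/6*pi_P + 5/12*pi_Q + 1/2*pi_R
with normalization: pi_P + pi_Q + pi_R = 1.

Using the first 2 balance equations plus normalization, the linear system A*pi = b is:
  [-5/12, 1/12, 1/12] . pi = 0
  [1/4, -1/2, 5/12] . pi = 0
  [1, 1, 1] . pi = 1

Solving yields:
  pi_P = 1/6
  pi_Q = 14/33
  pi_R = 9/22

Verification (pi * P):
  1/6*7/12 + 14/33*1/12 + 9/22*1/12 = 1/6 = pi_P  (ok)
  1/6*1/4 + 14/33*1/2 + 9/22*5/12 = 14/33 = pi_Q  (ok)
  1/6*1/6 + 14/33*5/12 + 9/22*1/2 = 9/22 = pi_R  (ok)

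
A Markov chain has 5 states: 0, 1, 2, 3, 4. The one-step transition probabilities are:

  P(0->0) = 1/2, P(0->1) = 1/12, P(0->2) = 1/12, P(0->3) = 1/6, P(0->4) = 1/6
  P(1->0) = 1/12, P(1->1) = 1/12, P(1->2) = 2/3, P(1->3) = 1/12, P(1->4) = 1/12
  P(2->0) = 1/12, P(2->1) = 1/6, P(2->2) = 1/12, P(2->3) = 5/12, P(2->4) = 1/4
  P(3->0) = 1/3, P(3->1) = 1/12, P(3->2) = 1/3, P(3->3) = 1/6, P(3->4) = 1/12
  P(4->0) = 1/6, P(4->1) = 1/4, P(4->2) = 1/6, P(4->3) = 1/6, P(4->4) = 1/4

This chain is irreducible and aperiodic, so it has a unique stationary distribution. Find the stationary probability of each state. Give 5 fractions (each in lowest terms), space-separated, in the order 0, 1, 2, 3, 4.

The stationary distribution satisfies pi = pi * P, i.e.:
  pi_0 = 1/2*pi_0 + 1/12*pi_1 + 1/12*pi_2 + 1/3*pi_3 + 1/6*pi_4
  pi_1 = 1/12*pi_0 + 1/12*pi_1 + 1/6*pi_2 + 1/12*pi_3 + 1/4*pi_4
  pi_2 = 1/12*pi_0 + 2/3*pi_1 + 1/12*pi_2 + 1/3*pi_3 + 1/6*pi_4
  pi_3 = 1/6*pi_0 + 1/12*pi_1 + 5/12*pi_2 + 1/6*pi_3 + 1/6*pi_4
  pi_4 = 1/6*pi_0 + 1/12*pi_1 + 1/4*pi_2 + 1/12*pi_3 + 1/4*pi_4
with normalization: pi_0 + pi_1 + pi_2 + pi_3 + pi_4 = 1.

Using the first 4 balance equations plus normalization, the linear system A*pi = b is:
  [-1/2, 1/12, 1/12, 1/3, 1/6] . pi = 0
  [1/12, -11/12, 1/6, 1/12, 1/4] . pi = 0
  [1/12, 2/3, -11/12, 1/3, 1/6] . pi = 0
  [1/6, 1/12, 5/12, -5/6, 1/6] . pi = 0
  [1, 1, 1, 1, 1] . pi = 1

Solving yields:
  pi_0 = 2191/8479
  pi_1 = 1109/8479
  pi_2 = 1925/8479
  pi_3 = 1802/8479
  pi_4 = 1452/8479

Verification (pi * P):
  2191/8479*1/2 + 1109/8479*1/12 + 1925/8479*1/12 + 1802/8479*1/3 + 1452/8479*1/6 = 2191/8479 = pi_0  (ok)
  2191/8479*1/12 + 1109/8479*1/12 + 1925/8479*1/6 + 1802/8479*1/12 + 1452/8479*1/4 = 1109/8479 = pi_1  (ok)
  2191/8479*1/12 + 1109/8479*2/3 + 1925/8479*1/12 + 1802/8479*1/3 + 1452/8479*1/6 = 1925/8479 = pi_2  (ok)
  2191/8479*1/6 + 1109/8479*1/12 + 1925/8479*5/12 + 1802/8479*1/6 + 1452/8479*1/6 = 1802/8479 = pi_3  (ok)
  2191/8479*1/6 + 1109/8479*1/12 + 1925/8479*1/4 + 1802/8479*1/12 + 1452/8479*1/4 = 1452/8479 = pi_4  (ok)

Answer: 2191/8479 1109/8479 1925/8479 1802/8479 1452/8479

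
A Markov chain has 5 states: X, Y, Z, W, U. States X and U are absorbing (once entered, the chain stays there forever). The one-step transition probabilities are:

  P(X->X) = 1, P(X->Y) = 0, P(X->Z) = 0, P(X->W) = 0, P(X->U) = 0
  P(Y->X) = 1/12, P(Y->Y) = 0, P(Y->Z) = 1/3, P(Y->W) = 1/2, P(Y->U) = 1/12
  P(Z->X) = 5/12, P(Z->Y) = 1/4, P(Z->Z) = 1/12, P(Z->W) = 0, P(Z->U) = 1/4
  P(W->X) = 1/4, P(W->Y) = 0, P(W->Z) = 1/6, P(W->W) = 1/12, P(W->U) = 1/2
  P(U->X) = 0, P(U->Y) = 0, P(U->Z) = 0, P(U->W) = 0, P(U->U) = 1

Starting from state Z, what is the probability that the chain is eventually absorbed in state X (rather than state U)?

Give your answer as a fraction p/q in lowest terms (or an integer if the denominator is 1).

Answer: 249/428

Derivation:
Let a_i = P(absorbed in X | start in state i).
Boundary conditions: a_X = 1, a_U = 0.
For each transient state i, a_i = sum_j P(i->j) * a_j:
  a_Y = 1/12*a_X + 0*a_Y + 1/3*a_Z + 1/2*a_W + 1/12*a_U
  a_Z = 5/12*a_X + 1/4*a_Y + 1/12*a_Z + 0*a_W + 1/4*a_U
  a_W = 1/4*a_X + 0*a_Y + 1/6*a_Z + 1/12*a_W + 1/2*a_U

Substituting a_X = 1 and a_U = 0, rearrange to (I - Q) a = r where r[i] = P(i -> X):
  [1, -1/3, -1/2] . (a_Y, a_Z, a_W) = 1/12
  [-1/4, 11/12, 0] . (a_Y, a_Z, a_W) = 5/12
  [0, -1/6, 11/12] . (a_Y, a_Z, a_W) = 1/4

Solving yields:
  a_Y = 599/1284
  a_Z = 249/428
  a_W = 81/214

Starting state is Z, so the absorption probability is a_Z = 249/428.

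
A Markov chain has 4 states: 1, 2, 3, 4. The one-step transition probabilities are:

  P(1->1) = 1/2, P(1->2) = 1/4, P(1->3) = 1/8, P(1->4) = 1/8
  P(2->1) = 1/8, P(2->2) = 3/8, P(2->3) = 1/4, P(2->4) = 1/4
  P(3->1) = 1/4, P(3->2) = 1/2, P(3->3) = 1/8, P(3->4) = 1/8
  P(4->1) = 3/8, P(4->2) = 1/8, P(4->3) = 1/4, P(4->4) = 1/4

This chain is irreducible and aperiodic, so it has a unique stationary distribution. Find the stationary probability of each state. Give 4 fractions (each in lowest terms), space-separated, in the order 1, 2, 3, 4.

The stationary distribution satisfies pi = pi * P, i.e.:
  pi_1 = 1/2*pi_1 + 1/8*pi_2 + 1/4*pi_3 + 3/8*pi_4
  pi_2 = 1/4*pi_1 + 3/8*pi_2 + 1/2*pi_3 + 1/8*pi_4
  pi_3 = 1/8*pi_1 + 1/4*pi_2 + 1/8*pi_3 + 1/4*pi_4
  pi_4 = 1/8*pi_1 + 1/4*pi_2 + 1/8*pi_3 + 1/4*pi_4
with normalization: pi_1 + pi_2 + pi_3 + pi_4 = 1.

Using the first 3 balance equations plus normalization, the linear system A*pi = b is:
  [-1/2, 1/8, 1/4, 3/8] . pi = 0
  [1/4, -5/8, 1/2, 1/8] . pi = 0
  [1/8, 1/4, -7/8, 1/4] . pi = 0
  [1, 1, 1, 1] . pi = 1

Solving yields:
  pi_1 = 5/16
  pi_2 = 5/16
  pi_3 = 3/16
  pi_4 = 3/16

Verification (pi * P):
  5/16*1/2 + 5/16*1/8 + 3/16*1/4 + 3/16*3/8 = 5/16 = pi_1  (ok)
  5/16*1/4 + 5/16*3/8 + 3/16*1/2 + 3/16*1/8 = 5/16 = pi_2  (ok)
  5/16*1/8 + 5/16*1/4 + 3/16*1/8 + 3/16*1/4 = 3/16 = pi_3  (ok)
  5/16*1/8 + 5/16*1/4 + 3/16*1/8 + 3/16*1/4 = 3/16 = pi_4  (ok)

Answer: 5/16 5/16 3/16 3/16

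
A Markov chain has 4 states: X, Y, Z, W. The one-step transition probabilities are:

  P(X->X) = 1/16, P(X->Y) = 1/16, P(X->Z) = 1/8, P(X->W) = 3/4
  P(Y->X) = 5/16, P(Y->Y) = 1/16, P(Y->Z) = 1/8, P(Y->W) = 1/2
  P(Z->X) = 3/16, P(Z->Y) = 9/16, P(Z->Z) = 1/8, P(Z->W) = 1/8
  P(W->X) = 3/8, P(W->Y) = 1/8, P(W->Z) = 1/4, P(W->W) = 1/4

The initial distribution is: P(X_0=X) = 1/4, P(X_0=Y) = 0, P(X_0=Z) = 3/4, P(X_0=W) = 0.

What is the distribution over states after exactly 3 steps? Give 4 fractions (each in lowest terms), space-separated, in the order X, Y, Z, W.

Answer: 1/4 173/1024 91/512 413/1024

Derivation:
Propagating the distribution step by step (d_{t+1} = d_t * P):
d_0 = (X=1/4, Y=0, Z=3/4, W=0)
  d_1[X] = 1/4*1/16 + 0*5/16 + 3/4*3/16 + 0*3/8 = 5/32
  d_1[Y] = 1/4*1/16 + 0*1/16 + 3/4*9/16 + 0*1/8 = 7/16
  d_1[Z] = 1/4*1/8 + 0*1/8 + 3/4*1/8 + 0*1/4 = 1/8
  d_1[W] = 1/4*3/4 + 0*1/2 + 3/4*1/8 + 0*1/4 = 9/32
d_1 = (X=5/32, Y=7/16, Z=1/8, W=9/32)
  d_2[X] = 5/32*1/16 + 7/16*5/16 + 1/8*3/16 + 9/32*3/8 = 141/512
  d_2[Y] = 5/32*1/16 + 7/16*1/16 + 1/8*9/16 + 9/32*1/8 = 73/512
  d_2[Z] = 5/32*1/8 + 7/16*1/8 + 1/8*1/8 + 9/32*1/4 = 41/256
  d_2[W] = 5/32*3/4 + 7/16*1/2 + 1/8*1/8 + 9/32*1/4 = 27/64
d_2 = (X=141/512, Y=73/512, Z=41/256, W=27/64)
  d_3[X] = 141/512*1/16 + 73/512*5/16 + 41/256*3/16 + 27/64*3/8 = 1/4
  d_3[Y] = 141/512*1/16 + 73/512*1/16 + 41/256*9/16 + 27/64*1/8 = 173/1024
  d_3[Z] = 141/512*1/8 + 73/512*1/8 + 41/256*1/8 + 27/64*1/4 = 91/512
  d_3[W] = 141/512*3/4 + 73/512*1/2 + 41/256*1/8 + 27/64*1/4 = 413/1024
d_3 = (X=1/4, Y=173/1024, Z=91/512, W=413/1024)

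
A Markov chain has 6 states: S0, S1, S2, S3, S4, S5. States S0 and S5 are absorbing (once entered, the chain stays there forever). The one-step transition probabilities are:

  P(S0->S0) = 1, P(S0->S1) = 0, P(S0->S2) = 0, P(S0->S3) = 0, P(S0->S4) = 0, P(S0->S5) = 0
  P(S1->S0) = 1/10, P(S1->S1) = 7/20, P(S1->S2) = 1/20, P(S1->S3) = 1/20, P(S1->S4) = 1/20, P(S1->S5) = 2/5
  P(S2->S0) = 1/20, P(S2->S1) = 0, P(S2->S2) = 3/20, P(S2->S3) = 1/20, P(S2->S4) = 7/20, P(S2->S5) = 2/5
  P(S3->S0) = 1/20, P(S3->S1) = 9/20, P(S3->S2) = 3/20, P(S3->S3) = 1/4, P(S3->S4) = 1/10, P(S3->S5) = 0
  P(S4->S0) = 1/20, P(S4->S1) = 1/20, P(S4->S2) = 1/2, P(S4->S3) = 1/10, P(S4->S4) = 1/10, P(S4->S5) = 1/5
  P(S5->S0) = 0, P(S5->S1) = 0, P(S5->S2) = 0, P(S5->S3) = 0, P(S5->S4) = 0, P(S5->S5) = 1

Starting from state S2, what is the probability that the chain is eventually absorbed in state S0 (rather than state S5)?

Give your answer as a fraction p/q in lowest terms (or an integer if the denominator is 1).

Let a_i = P(absorbed in S0 | start in state i).
Boundary conditions: a_S0 = 1, a_S5 = 0.
For each transient state i, a_i = sum_j P(i->j) * a_j:
  a_S1 = 1/10*a_S0 + 7/20*a_S1 + 1/20*a_S2 + 1/20*a_S3 + 1/20*a_S4 + 2/5*a_S5
  a_S2 = 1/20*a_S0 + 0*a_S1 + 3/20*a_S2 + 1/20*a_S3 + 7/20*a_S4 + 2/5*a_S5
  a_S3 = 1/20*a_S0 + 9/20*a_S1 + 3/20*a_S2 + 1/4*a_S3 + 1/10*a_S4 + 0*a_S5
  a_S4 = 1/20*a_S0 + 1/20*a_S1 + 1/2*a_S2 + 1/10*a_S3 + 1/10*a_S4 + 1/5*a_S5

Substituting a_S0 = 1 and a_S5 = 0, rearrange to (I - Q) a = r where r[i] = P(i -> S0):
  [13/20, -1/20, -1/20, -1/20] . (a_S1, a_S2, a_S3, a_S4) = 1/10
  [0, 17/20, -1/20, -7/20] . (a_S1, a_S2, a_S3, a_S4) = 1/20
  [-9/20, -3/20, 3/4, -1/10] . (a_S1, a_S2, a_S3, a_S4) = 1/20
  [-1/20, -1/2, -1/10, 9/10] . (a_S1, a_S2, a_S3, a_S4) = 1/20

Solving yields:
  a_S1 = 3967/20203
  a_S2 = 2905/20203
  a_S3 = 4773/20203
  a_S4 = 3487/20203

Starting state is S2, so the absorption probability is a_S2 = 2905/20203.

Answer: 2905/20203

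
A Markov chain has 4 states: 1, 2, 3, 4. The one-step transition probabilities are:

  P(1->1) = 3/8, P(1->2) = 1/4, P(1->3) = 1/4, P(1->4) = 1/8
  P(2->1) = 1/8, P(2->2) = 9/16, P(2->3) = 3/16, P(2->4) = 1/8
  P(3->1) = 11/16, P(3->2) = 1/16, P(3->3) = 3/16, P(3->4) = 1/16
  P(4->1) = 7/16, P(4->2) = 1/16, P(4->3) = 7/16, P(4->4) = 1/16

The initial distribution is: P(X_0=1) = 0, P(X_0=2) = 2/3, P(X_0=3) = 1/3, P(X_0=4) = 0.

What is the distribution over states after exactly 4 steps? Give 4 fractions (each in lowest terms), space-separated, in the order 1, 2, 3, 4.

Propagating the distribution step by step (d_{t+1} = d_t * P):
d_0 = (1=0, 2=2/3, 3=1/3, 4=0)
  d_1[1] = 0*3/8 + 2/3*1/8 + 1/3*11/16 + 0*7/16 = 5/16
  d_1[2] = 0*1/4 + 2/3*9/16 + 1/3*1/16 + 0*1/16 = 19/48
  d_1[3] = 0*1/4 + 2/3*3/16 + 1/3*3/16 + 0*7/16 = 3/16
  d_1[4] = 0*1/8 + 2/3*1/8 + 1/3*1/16 + 0*1/16 = 5/48
d_1 = (1=5/16, 2=19/48, 3=3/16, 4=5/48)
  d_2[1] = 5/16*3/8 + 19/48*1/8 + 3/16*11/16 + 5/48*7/16 = 131/384
  d_2[2] = 5/16*1/4 + 19/48*9/16 + 3/16*1/16 + 5/48*1/16 = 245/768
  d_2[3] = 5/16*1/4 + 19/48*3/16 + 3/16*3/16 + 5/48*7/16 = 179/768
  d_2[4] = 5/16*1/8 + 19/48*1/8 + 3/16*1/16 + 5/48*1/16 = 41/384
d_2 = (1=131/384, 2=245/768, 3=179/768, 4=41/384)
  d_3[1] = 131/384*3/8 + 245/768*1/8 + 179/768*11/16 + 41/384*7/16 = 1535/4096
  d_3[2] = 131/384*1/4 + 245/768*9/16 + 179/768*1/16 + 41/384*1/16 = 1757/6144
  d_3[3] = 131/384*1/4 + 245/768*3/16 + 179/768*3/16 + 41/384*7/16 = 1447/6144
  d_3[4] = 131/384*1/8 + 245/768*1/8 + 179/768*1/16 + 41/384*1/16 = 425/4096
d_3 = (1=1535/4096, 2=1757/6144, 3=1447/6144, 4=425/4096)
  d_4[1] = 1535/4096*3/8 + 1757/6144*1/8 + 1447/6144*11/16 + 425/4096*7/16 = 25139/65536
  d_4[2] = 1535/4096*1/4 + 1757/6144*9/16 + 1447/6144*1/16 + 425/4096*1/16 = 54215/196608
  d_4[3] = 1535/4096*1/4 + 1757/6144*3/16 + 1447/6144*3/16 + 425/4096*7/16 = 15523/65536
  d_4[4] = 1535/4096*1/8 + 1757/6144*1/8 + 1447/6144*1/16 + 425/4096*1/16 = 20407/196608
d_4 = (1=25139/65536, 2=54215/196608, 3=15523/65536, 4=20407/196608)

Answer: 25139/65536 54215/196608 15523/65536 20407/196608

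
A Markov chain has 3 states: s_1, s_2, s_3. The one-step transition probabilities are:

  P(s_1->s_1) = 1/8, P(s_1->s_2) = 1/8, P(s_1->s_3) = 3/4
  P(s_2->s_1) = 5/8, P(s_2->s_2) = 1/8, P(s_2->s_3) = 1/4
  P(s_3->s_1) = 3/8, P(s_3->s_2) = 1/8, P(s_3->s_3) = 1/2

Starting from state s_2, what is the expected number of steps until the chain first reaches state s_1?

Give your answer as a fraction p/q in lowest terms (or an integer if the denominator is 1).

Let h_i = expected steps to first reach s_1 from state i.
Boundary: h_s_1 = 0.
First-step equations for the other states:
  h_s_2 = 1 + 5/8*h_s_1 + 1/8*h_s_2 + 1/4*h_s_3
  h_s_3 = 1 + 3/8*h_s_1 + 1/8*h_s_2 + 1/2*h_s_3

Substituting h_s_1 = 0 and rearranging gives the linear system (I - Q) h = 1:
  [7/8, -1/4] . (h_s_2, h_s_3) = 1
  [-1/8, 1/2] . (h_s_2, h_s_3) = 1

Solving yields:
  h_s_2 = 24/13
  h_s_3 = 32/13

Starting state is s_2, so the expected hitting time is h_s_2 = 24/13.

Answer: 24/13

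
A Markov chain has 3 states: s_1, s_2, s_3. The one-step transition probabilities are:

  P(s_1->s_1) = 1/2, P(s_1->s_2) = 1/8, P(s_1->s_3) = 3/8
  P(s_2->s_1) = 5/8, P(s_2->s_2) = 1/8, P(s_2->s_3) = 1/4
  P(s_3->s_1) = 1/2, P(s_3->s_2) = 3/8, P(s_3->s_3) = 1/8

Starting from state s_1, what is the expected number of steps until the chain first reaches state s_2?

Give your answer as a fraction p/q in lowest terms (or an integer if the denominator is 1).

Answer: 5

Derivation:
Let h_i = expected steps to first reach s_2 from state i.
Boundary: h_s_2 = 0.
First-step equations for the other states:
  h_s_1 = 1 + 1/2*h_s_1 + 1/8*h_s_2 + 3/8*h_s_3
  h_s_3 = 1 + 1/2*h_s_1 + 3/8*h_s_2 + 1/8*h_s_3

Substituting h_s_2 = 0 and rearranging gives the linear system (I - Q) h = 1:
  [1/2, -3/8] . (h_s_1, h_s_3) = 1
  [-1/2, 7/8] . (h_s_1, h_s_3) = 1

Solving yields:
  h_s_1 = 5
  h_s_3 = 4

Starting state is s_1, so the expected hitting time is h_s_1 = 5.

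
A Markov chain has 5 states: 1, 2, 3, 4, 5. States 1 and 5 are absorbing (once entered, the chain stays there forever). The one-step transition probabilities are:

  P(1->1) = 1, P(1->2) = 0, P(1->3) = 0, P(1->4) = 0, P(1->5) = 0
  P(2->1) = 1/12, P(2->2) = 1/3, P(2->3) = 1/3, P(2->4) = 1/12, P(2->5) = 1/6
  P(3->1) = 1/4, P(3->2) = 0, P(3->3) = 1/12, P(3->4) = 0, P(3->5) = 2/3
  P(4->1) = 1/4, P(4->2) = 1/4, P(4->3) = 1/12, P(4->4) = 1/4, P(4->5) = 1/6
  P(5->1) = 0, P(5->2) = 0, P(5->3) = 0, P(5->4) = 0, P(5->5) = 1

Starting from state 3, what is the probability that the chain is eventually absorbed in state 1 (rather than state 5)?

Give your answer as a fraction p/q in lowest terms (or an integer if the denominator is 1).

Let a_i = P(absorbed in 1 | start in state i).
Boundary conditions: a_1 = 1, a_5 = 0.
For each transient state i, a_i = sum_j P(i->j) * a_j:
  a_2 = 1/12*a_1 + 1/3*a_2 + 1/3*a_3 + 1/12*a_4 + 1/6*a_5
  a_3 = 1/4*a_1 + 0*a_2 + 1/12*a_3 + 0*a_4 + 2/3*a_5
  a_4 = 1/4*a_1 + 1/4*a_2 + 1/12*a_3 + 1/4*a_4 + 1/6*a_5

Substituting a_1 = 1 and a_5 = 0, rearrange to (I - Q) a = r where r[i] = P(i -> 1):
  [2/3, -1/3, -1/12] . (a_2, a_3, a_4) = 1/12
  [0, 11/12, 0] . (a_2, a_3, a_4) = 1/4
  [-1/4, -1/12, 3/4] . (a_2, a_3, a_4) = 1/4

Solving yields:
  a_2 = 81/253
  a_3 = 3/11
  a_4 = 119/253

Starting state is 3, so the absorption probability is a_3 = 3/11.

Answer: 3/11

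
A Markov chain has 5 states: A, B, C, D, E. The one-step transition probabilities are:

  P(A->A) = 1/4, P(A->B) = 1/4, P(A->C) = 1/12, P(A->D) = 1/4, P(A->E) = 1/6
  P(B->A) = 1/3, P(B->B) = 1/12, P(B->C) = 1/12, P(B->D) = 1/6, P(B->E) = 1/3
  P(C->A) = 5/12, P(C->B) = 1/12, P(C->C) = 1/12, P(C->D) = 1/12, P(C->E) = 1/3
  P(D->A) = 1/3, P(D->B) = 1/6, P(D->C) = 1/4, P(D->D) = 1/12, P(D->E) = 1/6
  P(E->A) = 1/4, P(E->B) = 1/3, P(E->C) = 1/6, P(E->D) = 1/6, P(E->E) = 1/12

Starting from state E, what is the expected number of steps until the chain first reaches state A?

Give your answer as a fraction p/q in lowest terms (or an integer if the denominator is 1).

Answer: 10052/3063

Derivation:
Let h_i = expected steps to first reach A from state i.
Boundary: h_A = 0.
First-step equations for the other states:
  h_B = 1 + 1/3*h_A + 1/12*h_B + 1/12*h_C + 1/6*h_D + 1/3*h_E
  h_C = 1 + 5/12*h_A + 1/12*h_B + 1/12*h_C + 1/12*h_D + 1/3*h_E
  h_D = 1 + 1/3*h_A + 1/6*h_B + 1/4*h_C + 1/12*h_D + 1/6*h_E
  h_E = 1 + 1/4*h_A + 1/3*h_B + 1/6*h_C + 1/6*h_D + 1/12*h_E

Substituting h_A = 0 and rearranging gives the linear system (I - Q) h = 1:
  [11/12, -1/12, -1/6, -1/3] . (h_B, h_C, h_D, h_E) = 1
  [-1/12, 11/12, -1/12, -1/3] . (h_B, h_C, h_D, h_E) = 1
  [-1/6, -1/4, 11/12, -1/6] . (h_B, h_C, h_D, h_E) = 1
  [-1/3, -1/6, -1/6, 11/12] . (h_B, h_C, h_D, h_E) = 1

Solving yields:
  h_B = 9472/3063
  h_C = 2900/1021
  h_D = 3088/1021
  h_E = 10052/3063

Starting state is E, so the expected hitting time is h_E = 10052/3063.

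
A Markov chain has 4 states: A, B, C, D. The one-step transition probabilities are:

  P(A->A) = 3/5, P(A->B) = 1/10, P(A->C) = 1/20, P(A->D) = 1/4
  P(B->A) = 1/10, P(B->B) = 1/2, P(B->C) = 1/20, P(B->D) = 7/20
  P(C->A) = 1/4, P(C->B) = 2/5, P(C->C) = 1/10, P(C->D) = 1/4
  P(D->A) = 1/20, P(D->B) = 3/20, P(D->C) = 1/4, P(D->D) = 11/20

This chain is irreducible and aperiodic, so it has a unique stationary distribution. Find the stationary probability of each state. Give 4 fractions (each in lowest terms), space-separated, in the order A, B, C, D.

The stationary distribution satisfies pi = pi * P, i.e.:
  pi_A = 3/5*pi_A + 1/10*pi_B + 1/4*pi_C + 1/20*pi_D
  pi_B = 1/10*pi_A + 1/2*pi_B + 2/5*pi_C + 3/20*pi_D
  pi_C = 1/20*pi_A + 1/20*pi_B + 1/10*pi_C + 1/4*pi_D
  pi_D = 1/4*pi_A + 7/20*pi_B + 1/4*pi_C + 11/20*pi_D
with normalization: pi_A + pi_B + pi_C + pi_D = 1.

Using the first 3 balance equations plus normalization, the linear system A*pi = b is:
  [-2/5, 1/10, 1/4, 1/20] . pi = 0
  [1/10, -1/2, 2/5, 3/20] . pi = 0
  [1/20, 1/20, -9/10, 1/4] . pi = 0
  [1, 1, 1, 1] . pi = 1

Solving yields:
  pi_A = 625/3106
  pi_B = 831/3106
  pi_C = 211/1553
  pi_D = 614/1553

Verification (pi * P):
  625/3106*3/5 + 831/3106*1/10 + 211/1553*1/4 + 614/1553*1/20 = 625/3106 = pi_A  (ok)
  625/3106*1/10 + 831/3106*1/2 + 211/1553*2/5 + 614/1553*3/20 = 831/3106 = pi_B  (ok)
  625/3106*1/20 + 831/3106*1/20 + 211/1553*1/10 + 614/1553*1/4 = 211/1553 = pi_C  (ok)
  625/3106*1/4 + 831/3106*7/20 + 211/1553*1/4 + 614/1553*11/20 = 614/1553 = pi_D  (ok)

Answer: 625/3106 831/3106 211/1553 614/1553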